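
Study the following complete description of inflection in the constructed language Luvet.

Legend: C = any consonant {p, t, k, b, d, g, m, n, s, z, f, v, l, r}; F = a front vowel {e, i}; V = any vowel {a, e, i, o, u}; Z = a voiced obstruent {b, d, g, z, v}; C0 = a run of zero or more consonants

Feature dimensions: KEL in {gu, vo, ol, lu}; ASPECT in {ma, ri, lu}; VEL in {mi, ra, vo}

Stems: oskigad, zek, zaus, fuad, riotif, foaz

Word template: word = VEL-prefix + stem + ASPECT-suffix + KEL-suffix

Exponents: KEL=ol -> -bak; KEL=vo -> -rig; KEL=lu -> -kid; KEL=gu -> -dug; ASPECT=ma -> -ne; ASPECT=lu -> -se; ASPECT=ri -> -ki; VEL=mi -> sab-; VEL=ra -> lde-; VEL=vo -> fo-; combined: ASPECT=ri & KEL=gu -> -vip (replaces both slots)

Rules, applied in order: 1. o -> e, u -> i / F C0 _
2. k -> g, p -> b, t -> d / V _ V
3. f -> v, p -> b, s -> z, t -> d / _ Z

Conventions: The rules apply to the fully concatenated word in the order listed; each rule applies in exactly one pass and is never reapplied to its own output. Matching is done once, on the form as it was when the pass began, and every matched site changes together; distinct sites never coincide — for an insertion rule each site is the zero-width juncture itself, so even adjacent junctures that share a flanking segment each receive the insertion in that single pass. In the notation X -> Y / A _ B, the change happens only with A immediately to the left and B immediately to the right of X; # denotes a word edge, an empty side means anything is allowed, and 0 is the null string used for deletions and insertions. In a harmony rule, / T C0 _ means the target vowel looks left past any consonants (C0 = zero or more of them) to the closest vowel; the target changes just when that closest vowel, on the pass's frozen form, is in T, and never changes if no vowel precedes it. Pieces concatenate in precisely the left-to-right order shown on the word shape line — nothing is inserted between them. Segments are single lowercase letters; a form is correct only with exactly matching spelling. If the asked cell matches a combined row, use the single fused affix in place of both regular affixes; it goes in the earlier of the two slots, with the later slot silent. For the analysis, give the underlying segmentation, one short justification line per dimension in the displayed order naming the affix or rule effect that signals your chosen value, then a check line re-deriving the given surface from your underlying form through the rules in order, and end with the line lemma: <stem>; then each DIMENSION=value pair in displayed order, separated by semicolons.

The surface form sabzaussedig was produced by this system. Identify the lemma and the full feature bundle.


underlying: sab-zaus-se-dug
KEL=gu - signalled by the affix -dug
ASPECT=lu - signalled by the affix -se
VEL=mi - signalled by the affix sab-
check: sabzaussedug -> sabzaussedig -> sabzaussedig -> sabzaussedig
lemma: zaus; KEL=gu; ASPECT=lu; VEL=mi


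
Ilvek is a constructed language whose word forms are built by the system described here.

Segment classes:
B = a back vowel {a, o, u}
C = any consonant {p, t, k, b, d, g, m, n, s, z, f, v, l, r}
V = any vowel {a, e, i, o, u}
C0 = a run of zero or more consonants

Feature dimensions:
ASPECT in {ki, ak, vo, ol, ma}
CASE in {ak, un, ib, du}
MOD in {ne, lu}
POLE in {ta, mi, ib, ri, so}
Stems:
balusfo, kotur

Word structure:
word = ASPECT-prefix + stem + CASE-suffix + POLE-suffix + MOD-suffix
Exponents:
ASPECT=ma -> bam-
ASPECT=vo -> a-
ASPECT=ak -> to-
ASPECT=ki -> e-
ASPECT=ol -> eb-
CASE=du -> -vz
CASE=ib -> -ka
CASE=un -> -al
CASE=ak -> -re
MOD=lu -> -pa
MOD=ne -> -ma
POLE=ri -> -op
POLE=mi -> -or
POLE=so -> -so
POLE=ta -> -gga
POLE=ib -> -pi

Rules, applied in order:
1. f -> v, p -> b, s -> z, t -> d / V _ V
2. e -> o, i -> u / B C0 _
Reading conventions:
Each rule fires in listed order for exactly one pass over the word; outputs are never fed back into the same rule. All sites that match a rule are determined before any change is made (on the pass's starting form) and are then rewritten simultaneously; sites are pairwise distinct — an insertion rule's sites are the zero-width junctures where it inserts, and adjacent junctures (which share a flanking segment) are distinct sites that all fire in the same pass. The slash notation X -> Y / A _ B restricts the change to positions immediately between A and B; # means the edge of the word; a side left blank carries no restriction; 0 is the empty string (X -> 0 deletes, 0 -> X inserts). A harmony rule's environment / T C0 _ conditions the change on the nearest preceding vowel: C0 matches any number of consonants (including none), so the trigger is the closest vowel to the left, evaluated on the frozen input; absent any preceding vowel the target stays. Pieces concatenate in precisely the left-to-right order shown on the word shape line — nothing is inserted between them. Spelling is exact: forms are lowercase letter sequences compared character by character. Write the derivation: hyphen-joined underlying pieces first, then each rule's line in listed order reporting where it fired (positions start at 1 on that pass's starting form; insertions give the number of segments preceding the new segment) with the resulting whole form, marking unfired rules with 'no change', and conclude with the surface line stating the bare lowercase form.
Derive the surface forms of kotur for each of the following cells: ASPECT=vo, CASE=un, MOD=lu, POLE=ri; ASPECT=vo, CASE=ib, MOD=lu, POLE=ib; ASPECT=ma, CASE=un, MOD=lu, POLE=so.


cell ASPECT=vo, CASE=un, MOD=lu, POLE=ri:
underlying: a-kotur-al-op-pa
1. f -> v, p -> b, s -> z, t -> d / V _ V: fires at position(s) 4: akoduraloppa
2. e -> o, i -> u / B C0 _: no change
surface: akoduraloppa

cell ASPECT=vo, CASE=ib, MOD=lu, POLE=ib:
underlying: a-kotur-ka-pi-pa
1. f -> v, p -> b, s -> z, t -> d / V _ V: fires at position(s) 4, 9, 11: akodurkabiba
2. e -> o, i -> u / B C0 _: fires at position(s) 10: akodurkabuba
surface: akodurkabuba

cell ASPECT=ma, CASE=un, MOD=lu, POLE=so:
underlying: bam-kotur-al-so-pa
1. f -> v, p -> b, s -> z, t -> d / V _ V: fires at position(s) 6, 13: bamkoduralsoba
2. e -> o, i -> u / B C0 _: no change
surface: bamkoduralsoba


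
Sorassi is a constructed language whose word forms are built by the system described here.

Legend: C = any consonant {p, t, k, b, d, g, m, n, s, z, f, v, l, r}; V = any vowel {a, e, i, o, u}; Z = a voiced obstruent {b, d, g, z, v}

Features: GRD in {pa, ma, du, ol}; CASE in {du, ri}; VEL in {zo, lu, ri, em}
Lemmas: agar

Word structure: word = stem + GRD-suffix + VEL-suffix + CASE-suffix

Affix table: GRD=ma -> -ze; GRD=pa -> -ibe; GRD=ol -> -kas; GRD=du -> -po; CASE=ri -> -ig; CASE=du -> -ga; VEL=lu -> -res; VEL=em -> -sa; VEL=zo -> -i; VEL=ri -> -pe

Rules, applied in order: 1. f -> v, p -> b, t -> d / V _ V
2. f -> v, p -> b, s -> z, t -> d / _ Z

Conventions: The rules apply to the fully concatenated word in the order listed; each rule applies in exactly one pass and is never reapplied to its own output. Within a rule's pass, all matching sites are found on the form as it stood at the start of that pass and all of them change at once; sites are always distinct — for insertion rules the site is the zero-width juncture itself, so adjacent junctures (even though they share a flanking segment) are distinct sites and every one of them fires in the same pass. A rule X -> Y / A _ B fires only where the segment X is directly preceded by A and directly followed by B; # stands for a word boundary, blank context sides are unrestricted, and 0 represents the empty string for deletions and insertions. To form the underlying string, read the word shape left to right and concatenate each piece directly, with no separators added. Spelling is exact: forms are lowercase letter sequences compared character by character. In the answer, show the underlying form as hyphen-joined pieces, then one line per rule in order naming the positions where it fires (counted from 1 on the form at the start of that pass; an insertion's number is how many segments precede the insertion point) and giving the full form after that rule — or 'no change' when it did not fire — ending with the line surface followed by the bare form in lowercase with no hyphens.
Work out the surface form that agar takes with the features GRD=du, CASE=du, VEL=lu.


underlying: agar-po-res-ga
1. f -> v, p -> b, t -> d / V _ V: no change
2. f -> v, p -> b, s -> z, t -> d / _ Z: fires at position(s) 9: agarporezga
surface: agarporezga


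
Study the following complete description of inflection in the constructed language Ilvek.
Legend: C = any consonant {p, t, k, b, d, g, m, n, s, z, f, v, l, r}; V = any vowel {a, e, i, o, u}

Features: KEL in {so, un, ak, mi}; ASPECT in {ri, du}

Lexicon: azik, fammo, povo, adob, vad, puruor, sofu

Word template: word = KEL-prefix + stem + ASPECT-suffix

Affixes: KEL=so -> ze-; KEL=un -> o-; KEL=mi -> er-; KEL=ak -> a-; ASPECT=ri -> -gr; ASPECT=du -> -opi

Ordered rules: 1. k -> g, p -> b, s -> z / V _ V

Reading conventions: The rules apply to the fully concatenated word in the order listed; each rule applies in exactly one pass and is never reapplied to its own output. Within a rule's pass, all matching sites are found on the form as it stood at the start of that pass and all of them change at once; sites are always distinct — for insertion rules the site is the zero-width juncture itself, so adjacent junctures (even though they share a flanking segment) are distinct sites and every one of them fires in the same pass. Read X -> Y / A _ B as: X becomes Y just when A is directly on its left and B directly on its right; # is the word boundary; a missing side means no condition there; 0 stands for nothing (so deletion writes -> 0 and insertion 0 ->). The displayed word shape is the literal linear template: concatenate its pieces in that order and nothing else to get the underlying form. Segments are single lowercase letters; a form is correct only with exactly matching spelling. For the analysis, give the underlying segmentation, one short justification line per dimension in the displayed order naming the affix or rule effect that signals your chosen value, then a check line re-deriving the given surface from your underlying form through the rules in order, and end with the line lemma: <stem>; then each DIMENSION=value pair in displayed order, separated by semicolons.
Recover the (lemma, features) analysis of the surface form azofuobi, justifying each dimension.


underlying: a-sofu-opi
KEL=ak - signalled by the affix a-
ASPECT=du - signalled by the affix -opi
check: asofuopi -> azofuobi
lemma: sofu; KEL=ak; ASPECT=du


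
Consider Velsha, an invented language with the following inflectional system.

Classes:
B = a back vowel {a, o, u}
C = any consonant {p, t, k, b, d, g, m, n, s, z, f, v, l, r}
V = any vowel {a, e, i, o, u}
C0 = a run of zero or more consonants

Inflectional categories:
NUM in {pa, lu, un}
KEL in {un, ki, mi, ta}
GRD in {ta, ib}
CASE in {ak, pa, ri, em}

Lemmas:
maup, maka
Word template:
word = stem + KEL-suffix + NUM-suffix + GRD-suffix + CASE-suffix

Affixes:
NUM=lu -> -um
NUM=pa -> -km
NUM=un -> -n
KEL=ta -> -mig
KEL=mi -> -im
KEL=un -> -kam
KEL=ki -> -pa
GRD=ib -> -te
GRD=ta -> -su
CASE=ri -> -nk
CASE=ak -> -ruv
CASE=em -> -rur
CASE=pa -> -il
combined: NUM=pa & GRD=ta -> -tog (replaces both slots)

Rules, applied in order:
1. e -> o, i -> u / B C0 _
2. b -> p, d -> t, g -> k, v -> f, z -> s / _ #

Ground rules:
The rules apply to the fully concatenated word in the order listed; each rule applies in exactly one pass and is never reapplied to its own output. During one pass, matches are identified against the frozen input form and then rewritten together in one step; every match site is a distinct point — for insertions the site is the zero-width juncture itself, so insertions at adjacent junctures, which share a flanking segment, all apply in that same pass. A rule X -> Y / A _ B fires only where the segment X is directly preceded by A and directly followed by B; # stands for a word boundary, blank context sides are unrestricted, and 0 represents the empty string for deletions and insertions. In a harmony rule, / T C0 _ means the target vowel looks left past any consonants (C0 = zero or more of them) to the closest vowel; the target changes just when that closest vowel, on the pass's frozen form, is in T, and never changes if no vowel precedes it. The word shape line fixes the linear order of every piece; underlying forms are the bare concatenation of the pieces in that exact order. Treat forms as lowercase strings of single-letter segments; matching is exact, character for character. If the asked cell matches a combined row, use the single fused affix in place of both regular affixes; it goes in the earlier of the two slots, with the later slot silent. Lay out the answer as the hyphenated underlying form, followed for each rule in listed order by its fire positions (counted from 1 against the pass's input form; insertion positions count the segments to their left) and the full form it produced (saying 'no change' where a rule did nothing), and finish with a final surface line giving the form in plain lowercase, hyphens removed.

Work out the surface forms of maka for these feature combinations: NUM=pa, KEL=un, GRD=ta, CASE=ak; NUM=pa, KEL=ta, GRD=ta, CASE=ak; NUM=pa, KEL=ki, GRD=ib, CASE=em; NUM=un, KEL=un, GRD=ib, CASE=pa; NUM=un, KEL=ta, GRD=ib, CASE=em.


cell NUM=pa, KEL=un, GRD=ta, CASE=ak:
underlying: maka-kam-tog-ruv
1. e -> o, i -> u / B C0 _: no change
2. b -> p, d -> t, g -> k, v -> f, z -> s / _ #: fires at position(s) 13: makakamtogruf
surface: makakamtogruf

cell NUM=pa, KEL=ta, GRD=ta, CASE=ak:
underlying: maka-mig-tog-ruv
1. e -> o, i -> u / B C0 _: fires at position(s) 6: makamugtogruv
2. b -> p, d -> t, g -> k, v -> f, z -> s / _ #: fires at position(s) 13: makamugtogruf
surface: makamugtogruf

cell NUM=pa, KEL=ki, GRD=ib, CASE=em:
underlying: maka-pa-km-te-rur
1. e -> o, i -> u / B C0 _: fires at position(s) 10: makapakmtorur
2. b -> p, d -> t, g -> k, v -> f, z -> s / _ #: no change
surface: makapakmtorur

cell NUM=un, KEL=un, GRD=ib, CASE=pa:
underlying: maka-kam-n-te-il
1. e -> o, i -> u / B C0 _: fires at position(s) 10: makakamntoil
2. b -> p, d -> t, g -> k, v -> f, z -> s / _ #: no change
surface: makakamntoil

cell NUM=un, KEL=ta, GRD=ib, CASE=em:
underlying: maka-mig-n-te-rur
1. e -> o, i -> u / B C0 _: fires at position(s) 6: makamugnterur
2. b -> p, d -> t, g -> k, v -> f, z -> s / _ #: no change
surface: makamugnterur


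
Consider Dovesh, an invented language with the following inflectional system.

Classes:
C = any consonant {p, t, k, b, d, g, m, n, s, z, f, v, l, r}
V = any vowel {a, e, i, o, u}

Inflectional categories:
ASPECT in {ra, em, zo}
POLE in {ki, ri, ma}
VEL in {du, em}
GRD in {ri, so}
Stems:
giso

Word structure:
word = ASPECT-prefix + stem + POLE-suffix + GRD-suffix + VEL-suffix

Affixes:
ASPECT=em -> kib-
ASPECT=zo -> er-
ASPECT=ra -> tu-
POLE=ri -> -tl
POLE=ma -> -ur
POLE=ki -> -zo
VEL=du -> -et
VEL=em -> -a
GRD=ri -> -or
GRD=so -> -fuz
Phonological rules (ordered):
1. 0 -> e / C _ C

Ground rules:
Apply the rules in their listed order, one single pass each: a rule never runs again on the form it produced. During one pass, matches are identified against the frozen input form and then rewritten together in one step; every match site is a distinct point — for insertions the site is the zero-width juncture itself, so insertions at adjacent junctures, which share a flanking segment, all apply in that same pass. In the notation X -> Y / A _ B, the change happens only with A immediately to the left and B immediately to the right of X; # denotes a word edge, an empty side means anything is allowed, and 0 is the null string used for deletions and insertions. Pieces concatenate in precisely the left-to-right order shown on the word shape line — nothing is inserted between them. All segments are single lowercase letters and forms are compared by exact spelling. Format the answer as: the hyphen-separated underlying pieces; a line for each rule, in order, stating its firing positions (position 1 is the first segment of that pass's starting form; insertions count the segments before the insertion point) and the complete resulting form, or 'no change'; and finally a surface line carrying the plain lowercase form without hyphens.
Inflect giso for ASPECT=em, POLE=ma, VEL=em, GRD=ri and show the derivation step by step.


underlying: kib-giso-ur-or-a
1. 0 -> e / C _ C: inserts after position(s) 3: kibegisourora
surface: kibegisourora


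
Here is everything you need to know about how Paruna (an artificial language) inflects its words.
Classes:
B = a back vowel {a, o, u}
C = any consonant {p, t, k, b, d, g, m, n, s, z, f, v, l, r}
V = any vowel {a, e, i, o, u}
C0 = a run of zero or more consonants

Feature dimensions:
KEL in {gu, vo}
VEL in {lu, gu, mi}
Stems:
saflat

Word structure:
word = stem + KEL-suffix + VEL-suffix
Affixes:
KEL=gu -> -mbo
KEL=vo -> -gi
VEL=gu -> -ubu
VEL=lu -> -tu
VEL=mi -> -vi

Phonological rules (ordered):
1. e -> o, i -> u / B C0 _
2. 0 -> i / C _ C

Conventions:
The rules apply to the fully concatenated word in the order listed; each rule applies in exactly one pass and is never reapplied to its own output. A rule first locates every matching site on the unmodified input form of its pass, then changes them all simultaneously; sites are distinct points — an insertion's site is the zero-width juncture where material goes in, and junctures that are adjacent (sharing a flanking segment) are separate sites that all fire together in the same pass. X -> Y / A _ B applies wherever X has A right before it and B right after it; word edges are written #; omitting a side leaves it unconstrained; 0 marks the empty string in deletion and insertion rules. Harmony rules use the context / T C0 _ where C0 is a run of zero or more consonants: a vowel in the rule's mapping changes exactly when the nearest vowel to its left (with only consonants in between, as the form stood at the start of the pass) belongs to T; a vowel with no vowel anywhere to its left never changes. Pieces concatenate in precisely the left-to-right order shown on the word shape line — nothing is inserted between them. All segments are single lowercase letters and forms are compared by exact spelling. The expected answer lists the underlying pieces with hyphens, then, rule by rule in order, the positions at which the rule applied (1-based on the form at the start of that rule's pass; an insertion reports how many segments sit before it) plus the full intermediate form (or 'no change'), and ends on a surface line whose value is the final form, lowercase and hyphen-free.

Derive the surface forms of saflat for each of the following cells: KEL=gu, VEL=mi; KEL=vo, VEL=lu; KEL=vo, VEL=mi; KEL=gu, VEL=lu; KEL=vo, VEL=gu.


cell KEL=gu, VEL=mi:
underlying: saflat-mbo-vi
1. e -> o, i -> u / B C0 _: fires at position(s) 11: saflatmbovu
2. 0 -> i / C _ C: inserts after position(s) 3, 6, 7: safilatimibovu
surface: safilatimibovu

cell KEL=vo, VEL=lu:
underlying: saflat-gi-tu
1. e -> o, i -> u / B C0 _: fires at position(s) 8: saflatgutu
2. 0 -> i / C _ C: inserts after position(s) 3, 6: safilatigutu
surface: safilatigutu

cell KEL=vo, VEL=mi:
underlying: saflat-gi-vi
1. e -> o, i -> u / B C0 _: fires at position(s) 8: saflatguvi
2. 0 -> i / C _ C: inserts after position(s) 3, 6: safilatiguvi
surface: safilatiguvi

cell KEL=gu, VEL=lu:
underlying: saflat-mbo-tu
1. e -> o, i -> u / B C0 _: no change
2. 0 -> i / C _ C: inserts after position(s) 3, 6, 7: safilatimibotu
surface: safilatimibotu

cell KEL=vo, VEL=gu:
underlying: saflat-gi-ubu
1. e -> o, i -> u / B C0 _: fires at position(s) 8: saflatguubu
2. 0 -> i / C _ C: inserts after position(s) 3, 6: safilatiguubu
surface: safilatiguubu


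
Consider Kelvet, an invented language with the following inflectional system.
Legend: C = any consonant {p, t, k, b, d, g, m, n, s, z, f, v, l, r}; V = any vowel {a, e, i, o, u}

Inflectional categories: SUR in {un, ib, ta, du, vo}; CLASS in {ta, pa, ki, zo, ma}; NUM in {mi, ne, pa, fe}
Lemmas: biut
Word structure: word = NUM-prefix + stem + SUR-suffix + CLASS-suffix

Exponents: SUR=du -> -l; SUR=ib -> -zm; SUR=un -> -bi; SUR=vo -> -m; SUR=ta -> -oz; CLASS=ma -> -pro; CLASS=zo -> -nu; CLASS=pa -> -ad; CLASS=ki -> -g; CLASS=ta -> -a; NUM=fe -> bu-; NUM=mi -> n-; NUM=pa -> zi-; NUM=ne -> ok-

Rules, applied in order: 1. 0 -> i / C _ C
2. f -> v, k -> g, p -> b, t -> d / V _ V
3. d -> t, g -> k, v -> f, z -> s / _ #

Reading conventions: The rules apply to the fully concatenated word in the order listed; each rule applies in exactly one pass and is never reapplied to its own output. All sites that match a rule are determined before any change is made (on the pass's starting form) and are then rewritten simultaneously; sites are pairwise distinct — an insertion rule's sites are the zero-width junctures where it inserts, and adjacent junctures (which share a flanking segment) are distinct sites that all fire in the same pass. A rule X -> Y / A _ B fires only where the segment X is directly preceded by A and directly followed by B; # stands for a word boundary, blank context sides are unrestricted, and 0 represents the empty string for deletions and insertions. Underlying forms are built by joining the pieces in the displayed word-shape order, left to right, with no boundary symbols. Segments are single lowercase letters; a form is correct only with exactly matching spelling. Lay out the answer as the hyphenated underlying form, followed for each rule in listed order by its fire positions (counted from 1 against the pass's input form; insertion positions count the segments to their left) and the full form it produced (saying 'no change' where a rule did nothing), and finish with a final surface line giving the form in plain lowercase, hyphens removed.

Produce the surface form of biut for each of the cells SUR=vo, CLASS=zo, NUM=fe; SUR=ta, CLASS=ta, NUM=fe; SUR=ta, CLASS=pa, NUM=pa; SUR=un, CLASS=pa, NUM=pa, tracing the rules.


cell SUR=vo, CLASS=zo, NUM=fe:
underlying: bu-biut-m-nu
1. 0 -> i / C _ C: inserts after position(s) 6, 7: bubiutiminu
2. f -> v, k -> g, p -> b, t -> d / V _ V: fires at position(s) 6: bubiudiminu
3. d -> t, g -> k, v -> f, z -> s / _ #: no change
surface: bubiudiminu

cell SUR=ta, CLASS=ta, NUM=fe:
underlying: bu-biut-oz-a
1. 0 -> i / C _ C: no change
2. f -> v, k -> g, p -> b, t -> d / V _ V: fires at position(s) 6: bubiudoza
3. d -> t, g -> k, v -> f, z -> s / _ #: no change
surface: bubiudoza

cell SUR=ta, CLASS=pa, NUM=pa:
underlying: zi-biut-oz-ad
1. 0 -> i / C _ C: no change
2. f -> v, k -> g, p -> b, t -> d / V _ V: fires at position(s) 6: zibiudozad
3. d -> t, g -> k, v -> f, z -> s / _ #: fires at position(s) 10: zibiudozat
surface: zibiudozat

cell SUR=un, CLASS=pa, NUM=pa:
underlying: zi-biut-bi-ad
1. 0 -> i / C _ C: inserts after position(s) 6: zibiutibiad
2. f -> v, k -> g, p -> b, t -> d / V _ V: fires at position(s) 6: zibiudibiad
3. d -> t, g -> k, v -> f, z -> s / _ #: fires at position(s) 11: zibiudibiat
surface: zibiudibiat


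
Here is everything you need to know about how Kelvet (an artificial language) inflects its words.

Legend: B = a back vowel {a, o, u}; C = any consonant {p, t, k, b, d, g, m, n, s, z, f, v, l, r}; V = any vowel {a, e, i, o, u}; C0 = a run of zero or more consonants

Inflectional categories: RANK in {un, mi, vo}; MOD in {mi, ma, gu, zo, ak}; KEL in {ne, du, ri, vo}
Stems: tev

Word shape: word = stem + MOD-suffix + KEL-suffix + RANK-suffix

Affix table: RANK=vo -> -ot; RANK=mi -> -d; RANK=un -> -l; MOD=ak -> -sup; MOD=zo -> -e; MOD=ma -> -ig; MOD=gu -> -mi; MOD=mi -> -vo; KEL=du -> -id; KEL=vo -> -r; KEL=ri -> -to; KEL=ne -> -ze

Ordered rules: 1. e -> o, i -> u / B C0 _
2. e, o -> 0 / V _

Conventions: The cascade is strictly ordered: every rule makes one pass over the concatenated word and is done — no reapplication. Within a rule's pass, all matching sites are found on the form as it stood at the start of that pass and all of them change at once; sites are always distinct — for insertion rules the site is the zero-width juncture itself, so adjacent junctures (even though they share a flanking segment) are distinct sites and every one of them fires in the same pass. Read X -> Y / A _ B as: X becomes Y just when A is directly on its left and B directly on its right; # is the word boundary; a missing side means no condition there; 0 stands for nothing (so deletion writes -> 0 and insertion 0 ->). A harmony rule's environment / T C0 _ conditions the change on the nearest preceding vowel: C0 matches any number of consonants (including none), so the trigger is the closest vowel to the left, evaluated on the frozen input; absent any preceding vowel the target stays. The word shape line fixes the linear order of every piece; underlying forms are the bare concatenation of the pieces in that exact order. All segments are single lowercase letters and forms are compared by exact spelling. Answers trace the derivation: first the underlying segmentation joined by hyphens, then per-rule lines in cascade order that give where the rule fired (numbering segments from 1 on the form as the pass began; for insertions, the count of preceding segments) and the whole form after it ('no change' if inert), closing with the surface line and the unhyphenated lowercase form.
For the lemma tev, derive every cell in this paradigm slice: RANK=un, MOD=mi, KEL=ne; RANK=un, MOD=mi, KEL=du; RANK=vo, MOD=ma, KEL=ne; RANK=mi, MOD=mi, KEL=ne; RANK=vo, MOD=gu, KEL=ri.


cell RANK=un, MOD=mi, KEL=ne:
underlying: tev-vo-ze-l
1. e -> o, i -> u / B C0 _: fires at position(s) 7: tevvozol
2. e, o -> 0 / V _: no change
surface: tevvozol

cell RANK=un, MOD=mi, KEL=du:
underlying: tev-vo-id-l
1. e -> o, i -> u / B C0 _: fires at position(s) 6: tevvoudl
2. e, o -> 0 / V _: no change
surface: tevvoudl

cell RANK=vo, MOD=ma, KEL=ne:
underlying: tev-ig-ze-ot
1. e -> o, i -> u / B C0 _: no change
2. e, o -> 0 / V _: fires at position(s) 8: tevigzet
surface: tevigzet

cell RANK=mi, MOD=mi, KEL=ne:
underlying: tev-vo-ze-d
1. e -> o, i -> u / B C0 _: fires at position(s) 7: tevvozod
2. e, o -> 0 / V _: no change
surface: tevvozod

cell RANK=vo, MOD=gu, KEL=ri:
underlying: tev-mi-to-ot
1. e -> o, i -> u / B C0 _: no change
2. e, o -> 0 / V _: fires at position(s) 8: tevmitot
surface: tevmitot


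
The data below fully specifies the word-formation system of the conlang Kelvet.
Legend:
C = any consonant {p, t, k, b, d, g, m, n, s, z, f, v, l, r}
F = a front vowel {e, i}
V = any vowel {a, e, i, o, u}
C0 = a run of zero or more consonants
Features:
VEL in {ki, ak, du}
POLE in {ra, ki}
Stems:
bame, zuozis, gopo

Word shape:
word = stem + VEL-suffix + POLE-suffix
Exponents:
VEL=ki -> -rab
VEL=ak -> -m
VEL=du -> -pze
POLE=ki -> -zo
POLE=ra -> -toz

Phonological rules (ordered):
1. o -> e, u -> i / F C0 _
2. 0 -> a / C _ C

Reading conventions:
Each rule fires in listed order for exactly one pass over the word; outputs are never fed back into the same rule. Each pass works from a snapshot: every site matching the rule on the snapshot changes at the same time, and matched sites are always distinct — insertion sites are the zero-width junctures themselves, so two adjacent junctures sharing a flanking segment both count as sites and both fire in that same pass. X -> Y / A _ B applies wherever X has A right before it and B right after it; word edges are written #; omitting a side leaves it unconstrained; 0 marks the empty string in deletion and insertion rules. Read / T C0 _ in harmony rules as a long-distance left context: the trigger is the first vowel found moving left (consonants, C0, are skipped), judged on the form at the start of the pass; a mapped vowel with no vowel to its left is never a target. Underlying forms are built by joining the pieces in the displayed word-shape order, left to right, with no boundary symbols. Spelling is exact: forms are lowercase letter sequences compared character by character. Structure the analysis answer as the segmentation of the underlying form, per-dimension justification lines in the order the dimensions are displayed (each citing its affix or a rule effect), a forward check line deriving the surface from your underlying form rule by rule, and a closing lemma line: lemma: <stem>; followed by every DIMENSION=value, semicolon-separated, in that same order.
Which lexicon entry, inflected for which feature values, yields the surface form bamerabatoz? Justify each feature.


underlying: bame-rab-toz
VEL=ki - signalled by the affix -rab
POLE=ra - signalled by the affix -toz
check: bamerabtoz -> bamerabtoz -> bamerabatoz
lemma: bame; VEL=ki; POLE=ra


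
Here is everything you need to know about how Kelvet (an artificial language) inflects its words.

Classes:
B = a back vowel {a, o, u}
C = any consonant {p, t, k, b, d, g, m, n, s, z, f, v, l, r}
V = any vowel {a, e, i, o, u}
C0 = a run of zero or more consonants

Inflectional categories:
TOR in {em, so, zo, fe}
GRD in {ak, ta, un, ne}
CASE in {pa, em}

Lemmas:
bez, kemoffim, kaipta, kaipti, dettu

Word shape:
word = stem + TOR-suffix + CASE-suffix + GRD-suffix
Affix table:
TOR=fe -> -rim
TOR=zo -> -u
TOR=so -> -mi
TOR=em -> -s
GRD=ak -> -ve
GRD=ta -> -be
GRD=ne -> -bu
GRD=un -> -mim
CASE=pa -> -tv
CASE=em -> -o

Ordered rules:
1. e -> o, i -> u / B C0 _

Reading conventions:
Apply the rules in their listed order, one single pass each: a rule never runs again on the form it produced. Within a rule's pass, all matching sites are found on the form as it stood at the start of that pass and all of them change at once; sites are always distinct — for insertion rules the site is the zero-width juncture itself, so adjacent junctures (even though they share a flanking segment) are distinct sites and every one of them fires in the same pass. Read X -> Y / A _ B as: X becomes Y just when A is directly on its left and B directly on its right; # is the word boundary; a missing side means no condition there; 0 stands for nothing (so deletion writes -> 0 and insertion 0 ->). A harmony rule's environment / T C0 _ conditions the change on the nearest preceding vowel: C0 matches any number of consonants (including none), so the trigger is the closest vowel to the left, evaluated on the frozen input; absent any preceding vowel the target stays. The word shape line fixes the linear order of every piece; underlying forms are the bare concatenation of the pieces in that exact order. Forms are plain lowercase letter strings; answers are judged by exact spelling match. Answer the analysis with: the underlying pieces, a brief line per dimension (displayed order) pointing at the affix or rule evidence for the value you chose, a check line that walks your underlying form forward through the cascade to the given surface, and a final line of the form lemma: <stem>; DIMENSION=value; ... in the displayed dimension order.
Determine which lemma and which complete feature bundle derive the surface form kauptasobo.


underlying: kaipta-s-o-be
TOR=em - signalled by the affix -s
GRD=ta - signalled by the affix -be
CASE=em - signalled by the affix -o
check: kaiptasobe -> kauptasobo
lemma: kaipta; TOR=em; GRD=ta; CASE=em


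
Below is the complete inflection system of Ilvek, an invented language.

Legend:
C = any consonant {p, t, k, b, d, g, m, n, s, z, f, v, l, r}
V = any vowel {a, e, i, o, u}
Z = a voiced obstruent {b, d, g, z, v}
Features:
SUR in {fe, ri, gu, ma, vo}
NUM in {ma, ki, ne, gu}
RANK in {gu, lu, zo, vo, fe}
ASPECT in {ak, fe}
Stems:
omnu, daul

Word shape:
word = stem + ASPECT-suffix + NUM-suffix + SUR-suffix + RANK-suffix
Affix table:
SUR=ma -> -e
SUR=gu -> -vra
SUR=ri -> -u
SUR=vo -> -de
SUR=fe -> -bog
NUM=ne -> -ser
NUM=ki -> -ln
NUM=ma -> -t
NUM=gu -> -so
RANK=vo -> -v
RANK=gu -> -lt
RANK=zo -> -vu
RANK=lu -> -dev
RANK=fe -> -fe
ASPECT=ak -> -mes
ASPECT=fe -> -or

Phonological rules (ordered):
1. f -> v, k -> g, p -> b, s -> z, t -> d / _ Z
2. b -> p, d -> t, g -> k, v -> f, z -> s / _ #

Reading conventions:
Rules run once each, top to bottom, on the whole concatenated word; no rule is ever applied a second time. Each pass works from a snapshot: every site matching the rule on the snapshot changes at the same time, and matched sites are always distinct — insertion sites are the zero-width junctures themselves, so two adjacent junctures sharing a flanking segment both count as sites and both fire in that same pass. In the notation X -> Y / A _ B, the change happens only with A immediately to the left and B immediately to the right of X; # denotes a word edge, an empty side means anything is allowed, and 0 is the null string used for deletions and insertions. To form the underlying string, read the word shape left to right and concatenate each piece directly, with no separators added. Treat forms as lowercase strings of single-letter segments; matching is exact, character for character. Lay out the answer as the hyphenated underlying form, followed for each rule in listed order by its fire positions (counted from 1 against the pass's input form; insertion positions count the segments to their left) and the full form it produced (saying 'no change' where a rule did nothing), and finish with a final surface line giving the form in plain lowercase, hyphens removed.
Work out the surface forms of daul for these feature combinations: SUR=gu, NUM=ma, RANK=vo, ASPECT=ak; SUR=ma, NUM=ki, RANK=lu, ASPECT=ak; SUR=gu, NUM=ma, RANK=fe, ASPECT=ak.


cell SUR=gu, NUM=ma, RANK=vo, ASPECT=ak:
underlying: daul-mes-t-vra-v
1. f -> v, k -> g, p -> b, s -> z, t -> d / _ Z: fires at position(s) 8: daulmesdvrav
2. b -> p, d -> t, g -> k, v -> f, z -> s / _ #: fires at position(s) 12: daulmesdvraf
surface: daulmesdvraf

cell SUR=ma, NUM=ki, RANK=lu, ASPECT=ak:
underlying: daul-mes-ln-e-dev
1. f -> v, k -> g, p -> b, s -> z, t -> d / _ Z: no change
2. b -> p, d -> t, g -> k, v -> f, z -> s / _ #: fires at position(s) 13: daulmeslnedef
surface: daulmeslnedef

cell SUR=gu, NUM=ma, RANK=fe, ASPECT=ak:
underlying: daul-mes-t-vra-fe
1. f -> v, k -> g, p -> b, s -> z, t -> d / _ Z: fires at position(s) 8: daulmesdvrafe
2. b -> p, d -> t, g -> k, v -> f, z -> s / _ #: no change
surface: daulmesdvrafe


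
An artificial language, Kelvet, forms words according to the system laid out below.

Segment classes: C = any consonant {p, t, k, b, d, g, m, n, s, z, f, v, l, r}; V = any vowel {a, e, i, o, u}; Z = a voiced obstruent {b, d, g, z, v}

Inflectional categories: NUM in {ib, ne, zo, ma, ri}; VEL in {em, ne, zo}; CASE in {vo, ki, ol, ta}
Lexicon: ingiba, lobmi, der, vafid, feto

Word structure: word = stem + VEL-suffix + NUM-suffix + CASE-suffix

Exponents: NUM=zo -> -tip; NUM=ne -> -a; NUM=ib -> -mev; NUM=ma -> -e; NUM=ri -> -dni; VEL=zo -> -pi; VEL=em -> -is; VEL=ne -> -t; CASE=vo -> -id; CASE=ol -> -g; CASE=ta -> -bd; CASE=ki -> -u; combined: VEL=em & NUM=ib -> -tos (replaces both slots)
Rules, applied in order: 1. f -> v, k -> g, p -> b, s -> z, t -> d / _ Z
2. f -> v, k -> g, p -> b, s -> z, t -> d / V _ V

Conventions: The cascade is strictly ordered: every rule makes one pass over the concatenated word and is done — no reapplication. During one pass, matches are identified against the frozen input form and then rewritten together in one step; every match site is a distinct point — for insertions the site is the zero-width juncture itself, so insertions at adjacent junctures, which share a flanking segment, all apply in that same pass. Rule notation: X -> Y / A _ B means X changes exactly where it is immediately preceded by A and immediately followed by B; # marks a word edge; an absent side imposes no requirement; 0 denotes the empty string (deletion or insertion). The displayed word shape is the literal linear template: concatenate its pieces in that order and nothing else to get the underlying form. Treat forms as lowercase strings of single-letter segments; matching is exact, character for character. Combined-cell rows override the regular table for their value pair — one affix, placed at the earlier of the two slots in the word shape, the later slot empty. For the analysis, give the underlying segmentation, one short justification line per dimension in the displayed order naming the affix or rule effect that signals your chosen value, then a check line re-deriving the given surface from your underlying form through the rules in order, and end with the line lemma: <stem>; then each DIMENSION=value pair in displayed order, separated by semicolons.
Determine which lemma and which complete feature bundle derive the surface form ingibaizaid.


underlying: ingiba-is-a-id
NUM=ne - signalled by the affix -a
VEL=em - signalled by the affix -is
CASE=vo - signalled by the affix -id
check: ingibaisaid -> ingibaisaid -> ingibaizaid
lemma: ingiba; NUM=ne; VEL=em; CASE=vo


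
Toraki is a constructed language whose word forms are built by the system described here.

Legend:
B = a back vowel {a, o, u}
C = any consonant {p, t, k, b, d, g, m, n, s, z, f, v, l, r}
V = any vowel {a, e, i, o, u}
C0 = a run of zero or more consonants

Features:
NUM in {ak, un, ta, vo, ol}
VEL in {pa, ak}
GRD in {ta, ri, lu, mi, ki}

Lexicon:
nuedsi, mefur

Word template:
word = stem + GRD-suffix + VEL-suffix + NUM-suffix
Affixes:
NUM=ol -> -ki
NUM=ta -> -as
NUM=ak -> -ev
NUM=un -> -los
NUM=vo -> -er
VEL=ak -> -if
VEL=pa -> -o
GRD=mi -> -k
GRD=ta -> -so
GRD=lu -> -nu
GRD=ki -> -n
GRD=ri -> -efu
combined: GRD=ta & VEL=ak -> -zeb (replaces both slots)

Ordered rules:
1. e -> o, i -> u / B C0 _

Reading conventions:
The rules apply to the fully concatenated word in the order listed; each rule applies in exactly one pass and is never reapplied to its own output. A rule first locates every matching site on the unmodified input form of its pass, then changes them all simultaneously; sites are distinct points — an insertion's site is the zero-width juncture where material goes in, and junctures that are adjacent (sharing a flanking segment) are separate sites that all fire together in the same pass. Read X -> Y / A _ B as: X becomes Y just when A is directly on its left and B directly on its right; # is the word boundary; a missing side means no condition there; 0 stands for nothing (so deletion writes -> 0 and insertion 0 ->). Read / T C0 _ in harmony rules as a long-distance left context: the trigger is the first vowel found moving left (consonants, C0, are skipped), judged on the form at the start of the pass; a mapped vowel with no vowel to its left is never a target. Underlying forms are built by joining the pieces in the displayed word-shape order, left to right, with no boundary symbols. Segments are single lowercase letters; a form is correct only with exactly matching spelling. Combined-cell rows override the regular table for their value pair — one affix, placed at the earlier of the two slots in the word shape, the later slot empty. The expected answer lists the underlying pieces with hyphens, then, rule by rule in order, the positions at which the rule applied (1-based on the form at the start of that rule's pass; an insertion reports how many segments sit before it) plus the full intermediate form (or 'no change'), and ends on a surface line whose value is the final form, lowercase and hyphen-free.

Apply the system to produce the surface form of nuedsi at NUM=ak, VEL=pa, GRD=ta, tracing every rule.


underlying: nuedsi-so-o-ev
1. e -> o, i -> u / B C0 _: fires at position(s) 3, 10: nuodsisooov
surface: nuodsisooov


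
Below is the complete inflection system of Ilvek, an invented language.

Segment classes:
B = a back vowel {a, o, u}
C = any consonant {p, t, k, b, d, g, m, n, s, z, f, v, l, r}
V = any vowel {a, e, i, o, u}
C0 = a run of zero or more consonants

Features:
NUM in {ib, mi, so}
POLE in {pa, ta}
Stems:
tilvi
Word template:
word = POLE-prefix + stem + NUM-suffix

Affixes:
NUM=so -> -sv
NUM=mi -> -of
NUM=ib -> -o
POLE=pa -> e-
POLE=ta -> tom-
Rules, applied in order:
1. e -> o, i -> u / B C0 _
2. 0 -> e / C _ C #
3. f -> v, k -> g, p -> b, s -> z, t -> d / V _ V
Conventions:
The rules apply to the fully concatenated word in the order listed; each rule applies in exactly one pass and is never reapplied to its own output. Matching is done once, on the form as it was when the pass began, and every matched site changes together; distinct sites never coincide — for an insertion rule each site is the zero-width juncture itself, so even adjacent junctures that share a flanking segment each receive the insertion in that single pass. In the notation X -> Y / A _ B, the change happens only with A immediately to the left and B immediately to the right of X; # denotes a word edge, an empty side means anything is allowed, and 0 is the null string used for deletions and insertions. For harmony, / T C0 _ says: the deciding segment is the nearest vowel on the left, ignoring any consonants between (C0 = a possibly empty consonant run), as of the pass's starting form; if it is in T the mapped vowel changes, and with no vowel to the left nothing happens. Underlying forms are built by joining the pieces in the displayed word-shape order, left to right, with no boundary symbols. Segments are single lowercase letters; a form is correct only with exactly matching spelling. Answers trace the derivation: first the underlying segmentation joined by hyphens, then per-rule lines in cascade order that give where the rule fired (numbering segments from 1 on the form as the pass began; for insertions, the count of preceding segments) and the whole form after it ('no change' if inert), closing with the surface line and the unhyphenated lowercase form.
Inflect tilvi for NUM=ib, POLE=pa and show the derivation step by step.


underlying: e-tilvi-o
1. e -> o, i -> u / B C0 _: no change
2. 0 -> e / C _ C #: no change
3. f -> v, k -> g, p -> b, s -> z, t -> d / V _ V: fires at position(s) 2: edilvio
surface: edilvio
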